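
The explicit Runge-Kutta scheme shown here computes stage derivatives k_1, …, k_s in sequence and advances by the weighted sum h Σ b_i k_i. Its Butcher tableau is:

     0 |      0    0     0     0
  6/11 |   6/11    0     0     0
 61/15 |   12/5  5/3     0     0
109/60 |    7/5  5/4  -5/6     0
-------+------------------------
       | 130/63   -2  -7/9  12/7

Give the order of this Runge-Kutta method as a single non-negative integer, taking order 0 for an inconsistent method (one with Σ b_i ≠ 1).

1

b = (130/63, -2, -7/9, 12/7)
c = (0, 6/11, 61/15, 109/60)
Ac = (0, 0, 10/11, -268/99)
Σ b_i: 130/63·1 + (-2)·1 + (-7/9)·1 + 12/7·1 = 1 ✓
b·c: (-2)·6/11 + (-7/9)·61/15 + 12/7·109/60 = -11846/10395 ≠ 1/2 ⇒ order 1.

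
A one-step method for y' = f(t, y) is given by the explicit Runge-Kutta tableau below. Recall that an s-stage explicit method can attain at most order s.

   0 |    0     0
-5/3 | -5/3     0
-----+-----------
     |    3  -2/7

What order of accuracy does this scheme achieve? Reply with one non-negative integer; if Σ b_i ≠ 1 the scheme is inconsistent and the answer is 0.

b = (3, -2/7)
c = (0, -5/3)
Σ b_i: 3·1 + (-2/7)·1 = 19/7 ≠ 1 ⇒ order 0.

0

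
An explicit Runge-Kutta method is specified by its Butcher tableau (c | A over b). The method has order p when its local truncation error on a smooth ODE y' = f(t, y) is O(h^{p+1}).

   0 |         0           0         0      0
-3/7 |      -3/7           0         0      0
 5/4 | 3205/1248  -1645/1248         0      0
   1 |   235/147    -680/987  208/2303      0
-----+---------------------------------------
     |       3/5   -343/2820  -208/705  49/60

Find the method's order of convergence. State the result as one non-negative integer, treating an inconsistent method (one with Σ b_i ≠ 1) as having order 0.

4

b = (3/5, -343/2820, -208/705, 49/60)
c = (0, -3/7, 5/4, 1)
Ac = (0, 0, 235/416, 20/49)
Σ b_i: 3/5·1 + (-343/2820)·1 + (-208/705)·1 + 49/60·1 = 1 ✓
b·c: (-343/2820)·(-3/7) + (-208/705)·5/4 + 49/60·1 = 1/2 ✓
b·c²: (-343/2820)·9/49 + (-208/705)·25/16 + 49/60·1 = 1/3 ✓
b·Ac: (-208/705)·235/416 + 49/60·20/49 = 1/6 ✓
b·c³: (-343/2820)·(-27/343) + (-208/705)·125/64 + 49/60·1 = 1/4 ✓
b·(c∘Ac): (-208/705)·1175/1664 + 49/60·20/49 = 1/8 ✓
b·Ac²: (-208/705)·(-705/2912) + 49/60·5/343 = 1/12 ✓
b·A²c: 49/60·5/98 = 1/24 ✓; 4 stages ⇒ order 4.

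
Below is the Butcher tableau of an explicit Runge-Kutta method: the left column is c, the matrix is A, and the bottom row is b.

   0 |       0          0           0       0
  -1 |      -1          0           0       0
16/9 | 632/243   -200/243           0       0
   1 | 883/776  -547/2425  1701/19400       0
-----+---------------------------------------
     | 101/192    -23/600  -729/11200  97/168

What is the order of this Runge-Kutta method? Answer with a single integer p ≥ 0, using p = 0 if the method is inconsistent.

b = (101/192, -23/600, -729/11200, 97/168)
c = (0, -1, 16/9, 1)
Ac = (0, 0, 200/243, 37/97)
Σ b_i: 101/192·1 + (-23/600)·1 + (-729/11200)·1 + 97/168·1 = 1 ✓
b·c: (-23/600)·(-1) + (-729/11200)·16/9 + 97/168·1 = 1/2 ✓
b·c²: (-23/600)·1 + (-729/11200)·256/81 + 97/168·1 = 1/3 ✓
b·Ac: (-729/11200)·200/243 + 97/168·37/97 = 1/6 ✓
b·c³: (-23/600)·(-1) + (-729/11200)·4096/729 + 97/168·1 = 1/4 ✓
b·(c∘Ac): (-729/11200)·3200/2187 + 97/168·37/97 = 1/8 ✓
b·Ac²: (-729/11200)·(-200/243) + 97/168·5/97 = 1/12 ✓
b·A²c: 97/168·7/97 = 1/24 ✓; 4 stages ⇒ order 4.

4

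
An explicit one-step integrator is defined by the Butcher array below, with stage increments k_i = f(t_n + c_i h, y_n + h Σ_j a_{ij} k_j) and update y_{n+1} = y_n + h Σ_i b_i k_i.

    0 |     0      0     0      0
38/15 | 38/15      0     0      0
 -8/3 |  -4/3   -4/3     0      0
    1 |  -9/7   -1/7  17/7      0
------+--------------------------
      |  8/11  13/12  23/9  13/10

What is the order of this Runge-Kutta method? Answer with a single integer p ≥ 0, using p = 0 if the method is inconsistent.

0

b = (8/11, 13/12, 23/9, 13/10)
c = (0, 38/15, -8/3, 1)
Ac = (0, 0, -152/45, -718/105)
Σ b_i: 8/11·1 + 13/12·1 + 23/9·1 + 13/10·1 = 11219/1980 ≠ 1 ⇒ order 0.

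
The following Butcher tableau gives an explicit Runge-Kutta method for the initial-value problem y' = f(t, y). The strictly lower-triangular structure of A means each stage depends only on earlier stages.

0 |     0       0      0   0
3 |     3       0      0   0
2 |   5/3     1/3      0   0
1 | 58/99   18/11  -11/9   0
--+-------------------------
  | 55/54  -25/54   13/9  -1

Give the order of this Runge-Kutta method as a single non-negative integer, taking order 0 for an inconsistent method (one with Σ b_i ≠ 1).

b = (55/54, -25/54, 13/9, -1)
c = (0, 3, 2, 1)
Ac = (0, 0, 1, 244/99)
Σ b_i: 55/54·1 + (-25/54)·1 + 13/9·1 + (-1)·1 = 1 ✓
b·c: (-25/54)·3 + 13/9·2 + (-1)·1 = 1/2 ✓
b·c²: (-25/54)·9 + 13/9·4 + (-1)·1 = 11/18 ≠ 1/3 ⇒ order 2.
b·Ac: 13/9·1 + (-1)·244/99 = -101/99 ≠ 1/6

2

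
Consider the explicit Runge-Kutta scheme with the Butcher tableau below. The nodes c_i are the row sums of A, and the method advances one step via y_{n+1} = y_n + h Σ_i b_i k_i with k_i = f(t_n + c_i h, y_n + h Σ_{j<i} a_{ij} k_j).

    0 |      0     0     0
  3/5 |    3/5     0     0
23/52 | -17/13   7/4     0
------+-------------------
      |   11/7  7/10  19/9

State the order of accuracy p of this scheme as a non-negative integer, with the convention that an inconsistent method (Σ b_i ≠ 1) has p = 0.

b = (11/7, 7/10, 19/9)
c = (0, 3/5, 23/52)
Ac = (0, 0, 21/20)
Σ b_i: 11/7·1 + 7/10·1 + 19/9·1 = 2761/630 ≠ 1 ⇒ order 0.

0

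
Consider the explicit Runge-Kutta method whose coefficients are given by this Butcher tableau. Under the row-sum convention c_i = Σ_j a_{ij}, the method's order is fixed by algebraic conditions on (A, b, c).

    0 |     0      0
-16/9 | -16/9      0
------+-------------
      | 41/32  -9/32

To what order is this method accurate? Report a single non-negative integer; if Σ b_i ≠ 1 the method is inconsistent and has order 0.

b = (41/32, -9/32)
c = (0, -16/9)
Σ b_i: 41/32·1 + (-9/32)·1 = 1 ✓
b·c: (-9/32)·(-16/9) = 1/2 ✓; 2 stages ⇒ order 2.

2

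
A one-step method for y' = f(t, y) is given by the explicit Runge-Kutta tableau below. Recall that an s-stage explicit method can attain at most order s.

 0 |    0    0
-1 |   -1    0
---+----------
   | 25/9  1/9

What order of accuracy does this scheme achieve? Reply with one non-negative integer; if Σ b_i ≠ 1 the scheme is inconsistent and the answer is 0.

0

b = (25/9, 1/9)
c = (0, -1)
Σ b_i: 25/9·1 + 1/9·1 = 26/9 ≠ 1 ⇒ order 0.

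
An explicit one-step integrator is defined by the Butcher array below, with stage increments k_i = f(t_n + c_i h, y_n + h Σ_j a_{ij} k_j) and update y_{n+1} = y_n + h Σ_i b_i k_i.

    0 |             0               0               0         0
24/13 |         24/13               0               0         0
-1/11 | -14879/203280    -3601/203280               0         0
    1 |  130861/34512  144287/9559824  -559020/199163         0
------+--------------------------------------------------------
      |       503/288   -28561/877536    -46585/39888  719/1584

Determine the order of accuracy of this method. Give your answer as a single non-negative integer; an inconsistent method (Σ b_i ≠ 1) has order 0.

b = (503/288, -28561/877536, -46585/39888, 719/1584)
c = (0, 24/13, -1/11, 1)
Ac = (0, 0, -277/8470, 407/1438)
Σ b_i: 503/288·1 + (-28561/877536)·1 + (-46585/39888)·1 + 719/1584·1 = 1 ✓
b·c: (-28561/877536)·24/13 + (-46585/39888)·(-1/11) + 719/1584·1 = 1/2 ✓
b·c²: (-28561/877536)·576/169 + (-46585/39888)·1/121 + 719/1584·1 = 1/3 ✓
b·Ac: (-46585/39888)·(-277/8470) + 719/1584·407/1438 = 1/6 ✓
b·c³: (-28561/877536)·13824/2197 + (-46585/39888)·(-1/1331) + 719/1584·1 = 1/4 ✓
b·(c∘Ac): (-46585/39888)·277/93170 + 719/1584·407/1438 = 1/8 ✓
b·Ac²: (-46585/39888)·(-3324/55055) + 719/1584·264/9347 = 1/12 ✓
b·A²c: 719/1584·66/719 = 1/24 ✓; 4 stages ⇒ order 4.

4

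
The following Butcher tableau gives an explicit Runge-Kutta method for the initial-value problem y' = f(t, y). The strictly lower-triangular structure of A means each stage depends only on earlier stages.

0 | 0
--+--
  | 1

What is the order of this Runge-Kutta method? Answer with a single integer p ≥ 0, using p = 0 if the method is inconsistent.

b = (1)
c = (0)
Σ b_i: 1·1 = 1 ✓; 1 stage ⇒ order 1.

1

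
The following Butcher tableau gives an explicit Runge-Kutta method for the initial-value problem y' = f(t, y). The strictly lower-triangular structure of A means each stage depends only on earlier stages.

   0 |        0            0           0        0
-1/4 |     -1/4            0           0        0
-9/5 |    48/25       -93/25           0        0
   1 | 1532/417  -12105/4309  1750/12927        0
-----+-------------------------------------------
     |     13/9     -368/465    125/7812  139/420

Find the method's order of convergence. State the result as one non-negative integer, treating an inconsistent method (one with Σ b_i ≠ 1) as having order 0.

4

b = (13/9, -368/465, 125/7812, 139/420)
c = (0, -1/4, -9/5, 1)
Ac = (0, 0, 93/100, 255/556)
Σ b_i: 13/9·1 + (-368/465)·1 + 125/7812·1 + 139/420·1 = 1 ✓
b·c: (-368/465)·(-1/4) + 125/7812·(-9/5) + 139/420·1 = 1/2 ✓
b·c²: (-368/465)·1/16 + 125/7812·81/25 + 139/420·1 = 1/3 ✓
b·Ac: 125/7812·93/100 + 139/420·255/556 = 1/6 ✓
b·c³: (-368/465)·(-1/64) + 125/7812·(-729/125) + 139/420·1 = 1/4 ✓
b·(c∘Ac): 125/7812·(-837/500) + 139/420·255/556 = 1/8 ✓
b·Ac²: 125/7812·(-93/400) + 139/420·585/2224 = 1/12 ✓
b·A²c: 139/420·35/278 = 1/24 ✓; 4 stages ⇒ order 4.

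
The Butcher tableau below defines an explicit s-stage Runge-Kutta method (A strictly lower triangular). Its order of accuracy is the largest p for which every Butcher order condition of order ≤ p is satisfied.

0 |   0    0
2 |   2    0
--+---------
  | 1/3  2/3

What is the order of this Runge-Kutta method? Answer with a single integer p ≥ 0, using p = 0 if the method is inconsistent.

b = (1/3, 2/3)
c = (0, 2)
Σ b_i: 1/3·1 + 2/3·1 = 1 ✓
b·c: 2/3·2 = 4/3 ≠ 1/2 ⇒ order 1.

1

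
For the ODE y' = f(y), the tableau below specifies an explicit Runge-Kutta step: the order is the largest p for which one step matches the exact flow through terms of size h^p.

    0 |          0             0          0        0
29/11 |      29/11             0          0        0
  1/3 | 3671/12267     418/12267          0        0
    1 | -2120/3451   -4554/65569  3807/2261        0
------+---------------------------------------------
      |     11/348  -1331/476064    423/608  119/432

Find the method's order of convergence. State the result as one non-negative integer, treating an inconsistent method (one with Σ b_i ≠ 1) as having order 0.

4

b = (11/348, -1331/476064, 423/608, 119/432)
c = (0, 29/11, 1/3, 1)
Ac = (0, 0, 38/423, 45/119)
Σ b_i: 11/348·1 + (-1331/476064)·1 + 423/608·1 + 119/432·1 = 1 ✓
b·c: (-1331/476064)·29/11 + 423/608·1/3 + 119/432·1 = 1/2 ✓
b·c²: (-1331/476064)·841/121 + 423/608·1/9 + 119/432·1 = 1/3 ✓
b·Ac: 423/608·38/423 + 119/432·45/119 = 1/6 ✓
b·c³: (-1331/476064)·24389/1331 + 423/608·1/27 + 119/432·1 = 1/4 ✓
b·(c∘Ac): 423/608·38/1269 + 119/432·45/119 = 1/8 ✓
b·Ac²: 423/608·1102/4653 + 119/432·(-387/1309) = 1/12 ✓
b·A²c: 119/432·18/119 = 1/24 ✓; 4 stages ⇒ order 4.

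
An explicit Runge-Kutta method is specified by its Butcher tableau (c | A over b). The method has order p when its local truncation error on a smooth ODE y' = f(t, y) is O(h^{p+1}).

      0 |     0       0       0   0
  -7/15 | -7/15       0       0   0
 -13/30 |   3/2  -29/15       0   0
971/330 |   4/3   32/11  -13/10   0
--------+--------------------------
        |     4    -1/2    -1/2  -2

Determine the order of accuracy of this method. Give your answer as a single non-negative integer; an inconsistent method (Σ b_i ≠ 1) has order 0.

b = (4, -1/2, -1/2, -2)
c = (0, -7/15, -13/30, 971/330)
Ac = (0, 0, 203/225, -2621/3300)
Σ b_i: 4·1 + (-1/2)·1 + (-1/2)·1 + (-2)·1 = 1 ✓
b·c: (-1/2)·(-7/15) + (-1/2)·(-13/30) + (-2)·971/330 = -3587/660 ≠ 1/2 ⇒ order 1.

1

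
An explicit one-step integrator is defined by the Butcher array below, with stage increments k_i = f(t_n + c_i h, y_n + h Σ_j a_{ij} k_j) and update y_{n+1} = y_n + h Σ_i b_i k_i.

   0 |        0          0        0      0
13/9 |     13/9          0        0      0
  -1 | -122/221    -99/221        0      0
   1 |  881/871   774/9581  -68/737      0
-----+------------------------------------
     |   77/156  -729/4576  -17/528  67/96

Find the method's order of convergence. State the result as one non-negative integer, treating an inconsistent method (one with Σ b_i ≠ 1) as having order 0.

4

b = (77/156, -729/4576, -17/528, 67/96)
c = (0, 13/9, -1, 1)
Ac = (0, 0, -11/17, 14/67)
Σ b_i: 77/156·1 + (-729/4576)·1 + (-17/528)·1 + 67/96·1 = 1 ✓
b·c: (-729/4576)·13/9 + (-17/528)·(-1) + 67/96·1 = 1/2 ✓
b·c²: (-729/4576)·169/81 + (-17/528)·1 + 67/96·1 = 1/3 ✓
b·Ac: (-17/528)·(-11/17) + 67/96·14/67 = 1/6 ✓
b·c³: (-729/4576)·2197/729 + (-17/528)·(-1) + 67/96·1 = 1/4 ✓
b·(c∘Ac): (-17/528)·11/17 + 67/96·14/67 = 1/8 ✓
b·Ac²: (-17/528)·(-143/153) + 67/96·46/603 = 1/12 ✓
b·A²c: 67/96·4/67 = 1/24 ✓; 4 stages ⇒ order 4.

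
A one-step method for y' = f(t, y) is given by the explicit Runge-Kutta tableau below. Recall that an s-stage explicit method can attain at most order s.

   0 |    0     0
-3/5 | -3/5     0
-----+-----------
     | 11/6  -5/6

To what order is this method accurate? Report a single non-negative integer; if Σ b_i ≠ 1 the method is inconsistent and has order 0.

2

b = (11/6, -5/6)
c = (0, -3/5)
Σ b_i: 11/6·1 + (-5/6)·1 = 1 ✓
b·c: (-5/6)·(-3/5) = 1/2 ✓; 2 stages ⇒ order 2.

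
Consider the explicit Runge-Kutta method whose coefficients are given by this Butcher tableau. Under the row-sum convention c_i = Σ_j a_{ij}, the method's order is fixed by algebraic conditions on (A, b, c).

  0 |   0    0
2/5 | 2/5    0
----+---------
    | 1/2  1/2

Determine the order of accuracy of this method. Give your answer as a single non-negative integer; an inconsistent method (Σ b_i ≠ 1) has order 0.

1

b = (1/2, 1/2)
c = (0, 2/5)
Σ b_i: 1/2·1 + 1/2·1 = 1 ✓
b·c: 1/2·2/5 = 1/5 ≠ 1/2 ⇒ order 1.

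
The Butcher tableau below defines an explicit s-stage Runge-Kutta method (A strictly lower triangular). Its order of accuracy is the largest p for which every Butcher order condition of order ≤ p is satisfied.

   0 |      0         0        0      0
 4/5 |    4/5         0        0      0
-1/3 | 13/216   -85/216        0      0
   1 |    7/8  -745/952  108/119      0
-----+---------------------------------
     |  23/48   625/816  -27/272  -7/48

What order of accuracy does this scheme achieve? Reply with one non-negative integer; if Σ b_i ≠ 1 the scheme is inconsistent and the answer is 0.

b = (23/48, 625/816, -27/272, -7/48)
c = (0, 4/5, -1/3, 1)
Ac = (0, 0, -17/54, -13/14)
Σ b_i: 23/48·1 + 625/816·1 + (-27/272)·1 + (-7/48)·1 = 1 ✓
b·c: 625/816·4/5 + (-27/272)·(-1/3) + (-7/48)·1 = 1/2 ✓
b·c²: 625/816·16/25 + (-27/272)·1/9 + (-7/48)·1 = 1/3 ✓
b·Ac: (-27/272)·(-17/54) + (-7/48)·(-13/14) = 1/6 ✓
b·c³: 625/816·64/125 + (-27/272)·(-1/27) + (-7/48)·1 = 1/4 ✓
b·(c∘Ac): (-27/272)·17/162 + (-7/48)·(-13/14) = 1/8 ✓
b·Ac²: (-27/272)·(-34/135) + (-7/48)·(-2/5) = 1/12 ✓
b·A²c: (-7/48)·(-2/7) = 1/24 ✓; 4 stages ⇒ order 4.

4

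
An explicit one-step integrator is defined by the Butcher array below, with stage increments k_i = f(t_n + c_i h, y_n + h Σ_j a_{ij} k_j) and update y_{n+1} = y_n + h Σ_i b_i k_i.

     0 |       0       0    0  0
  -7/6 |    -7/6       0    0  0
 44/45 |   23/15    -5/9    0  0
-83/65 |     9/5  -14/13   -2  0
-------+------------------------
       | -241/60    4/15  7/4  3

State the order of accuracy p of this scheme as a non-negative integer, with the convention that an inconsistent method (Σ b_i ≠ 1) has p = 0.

1

b = (-241/60, 4/15, 7/4, 3)
c = (0, -7/6, 44/45, -83/65)
Ac = (0, 0, 35/54, -409/585)
Σ b_i: (-241/60)·1 + 4/15·1 + 7/4·1 + 3·1 = 1 ✓
b·c: 4/15·(-7/6) + 7/4·44/45 + 3·(-83/65) = -158/65 ≠ 1/2 ⇒ order 1.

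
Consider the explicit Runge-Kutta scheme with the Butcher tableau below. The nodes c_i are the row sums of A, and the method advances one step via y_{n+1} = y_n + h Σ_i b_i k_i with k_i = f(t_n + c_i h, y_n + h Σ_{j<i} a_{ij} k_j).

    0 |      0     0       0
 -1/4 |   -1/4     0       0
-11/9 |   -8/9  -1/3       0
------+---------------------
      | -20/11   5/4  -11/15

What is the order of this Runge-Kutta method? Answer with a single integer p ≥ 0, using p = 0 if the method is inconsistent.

0

b = (-20/11, 5/4, -11/15)
c = (0, -1/4, -11/9)
Ac = (0, 0, 1/12)
Σ b_i: (-20/11)·1 + 5/4·1 + (-11/15)·1 = -859/660 ≠ 1 ⇒ order 0.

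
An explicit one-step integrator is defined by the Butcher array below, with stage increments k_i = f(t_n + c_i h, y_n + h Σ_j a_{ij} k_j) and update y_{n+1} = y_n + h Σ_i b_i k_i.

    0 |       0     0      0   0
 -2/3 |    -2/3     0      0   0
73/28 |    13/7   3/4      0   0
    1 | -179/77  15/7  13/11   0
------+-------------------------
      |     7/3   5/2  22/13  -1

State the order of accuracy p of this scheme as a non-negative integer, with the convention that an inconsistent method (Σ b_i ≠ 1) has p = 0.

b = (7/3, 5/2, 22/13, -1)
c = (0, -2/3, 73/28, 1)
Ac = (0, 0, -1/2, 509/308)
Σ b_i: 7/3·1 + 5/2·1 + 22/13·1 + (-1)·1 = 431/78 ≠ 1 ⇒ order 0.

0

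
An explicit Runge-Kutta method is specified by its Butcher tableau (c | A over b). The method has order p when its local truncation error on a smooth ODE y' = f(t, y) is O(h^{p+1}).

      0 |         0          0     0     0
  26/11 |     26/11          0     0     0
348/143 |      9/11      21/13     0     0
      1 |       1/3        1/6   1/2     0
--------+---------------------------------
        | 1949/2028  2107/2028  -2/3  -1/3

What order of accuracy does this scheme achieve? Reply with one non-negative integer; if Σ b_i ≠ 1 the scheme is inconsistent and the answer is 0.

b = (1949/2028, 2107/2028, -2/3, -1/3)
c = (0, 26/11, 348/143, 1)
Ac = (0, 0, 42/11, 691/429)
Σ b_i: 1949/2028·1 + 2107/2028·1 + (-2/3)·1 + (-1/3)·1 = 1 ✓
b·c: 2107/2028·26/11 + (-2/3)·348/143 + (-1/3)·1 = 1/2 ✓
b·c²: 2107/2028·676/121 + (-2/3)·121104/20449 + (-1/3)·1 = 31142/20449 ≠ 1/3 ⇒ order 2.
b·Ac: (-2/3)·42/11 + (-1/3)·691/429 = -3967/1287 ≠ 1/6

2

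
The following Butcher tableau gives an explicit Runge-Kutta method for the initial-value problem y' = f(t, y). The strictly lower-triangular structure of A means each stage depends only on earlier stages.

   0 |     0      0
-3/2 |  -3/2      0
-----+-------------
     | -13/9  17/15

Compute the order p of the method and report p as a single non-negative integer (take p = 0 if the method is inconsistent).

b = (-13/9, 17/15)
c = (0, -3/2)
Σ b_i: (-13/9)·1 + 17/15·1 = -14/45 ≠ 1 ⇒ order 0.

0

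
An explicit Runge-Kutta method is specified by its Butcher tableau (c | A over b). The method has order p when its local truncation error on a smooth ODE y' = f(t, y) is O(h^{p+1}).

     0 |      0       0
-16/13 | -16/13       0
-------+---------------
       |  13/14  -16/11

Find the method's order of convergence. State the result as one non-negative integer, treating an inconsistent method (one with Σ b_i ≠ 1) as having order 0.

0

b = (13/14, -16/11)
c = (0, -16/13)
Σ b_i: 13/14·1 + (-16/11)·1 = -81/154 ≠ 1 ⇒ order 0.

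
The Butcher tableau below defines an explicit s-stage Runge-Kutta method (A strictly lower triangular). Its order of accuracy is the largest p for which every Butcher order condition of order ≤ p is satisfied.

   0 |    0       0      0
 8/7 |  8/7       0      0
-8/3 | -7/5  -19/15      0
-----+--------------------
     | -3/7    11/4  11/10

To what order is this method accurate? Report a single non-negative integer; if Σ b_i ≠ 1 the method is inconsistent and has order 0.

b = (-3/7, 11/4, 11/10)
c = (0, 8/7, -8/3)
Ac = (0, 0, -152/105)
Σ b_i: (-3/7)·1 + 11/4·1 + 11/10·1 = 479/140 ≠ 1 ⇒ order 0.

0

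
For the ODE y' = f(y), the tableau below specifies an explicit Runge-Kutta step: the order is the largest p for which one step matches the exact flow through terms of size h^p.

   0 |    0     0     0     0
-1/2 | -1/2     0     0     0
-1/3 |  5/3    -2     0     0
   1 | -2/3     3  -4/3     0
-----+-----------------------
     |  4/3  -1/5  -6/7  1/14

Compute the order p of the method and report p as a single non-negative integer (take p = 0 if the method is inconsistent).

b = (4/3, -1/5, -6/7, 1/14)
c = (0, -1/2, -1/3, 1)
Ac = (0, 0, 1, -19/18)
Σ b_i: 4/3·1 + (-1/5)·1 + (-6/7)·1 + 1/14·1 = 73/210 ≠ 1 ⇒ order 0.

0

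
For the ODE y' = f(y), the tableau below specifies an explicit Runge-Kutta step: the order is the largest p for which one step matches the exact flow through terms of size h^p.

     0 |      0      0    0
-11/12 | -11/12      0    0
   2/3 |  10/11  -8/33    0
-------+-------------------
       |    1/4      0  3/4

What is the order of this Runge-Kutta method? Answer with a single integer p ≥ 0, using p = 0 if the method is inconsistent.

3

b = (1/4, 0, 3/4)
c = (0, -11/12, 2/3)
Ac = (0, 0, 2/9)
Σ b_i: 1/4·1 + 3/4·1 = 1 ✓
b·c: 3/4·2/3 = 1/2 ✓
b·c²: 3/4·4/9 = 1/3 ✓
b·Ac: 3/4·2/9 = 1/6 ✓; 3 stages ⇒ order 3.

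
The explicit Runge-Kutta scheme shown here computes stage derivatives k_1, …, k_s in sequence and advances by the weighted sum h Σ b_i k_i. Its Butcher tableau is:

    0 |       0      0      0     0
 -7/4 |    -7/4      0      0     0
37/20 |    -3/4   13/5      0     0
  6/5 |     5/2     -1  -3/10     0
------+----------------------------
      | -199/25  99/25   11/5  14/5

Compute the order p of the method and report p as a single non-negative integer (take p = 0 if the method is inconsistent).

b = (-199/25, 99/25, 11/5, 14/5)
c = (0, -7/4, 37/20, 6/5)
Ac = (0, 0, -91/20, 239/200)
Σ b_i: (-199/25)·1 + 99/25·1 + 11/5·1 + 14/5·1 = 1 ✓
b·c: 99/25·(-7/4) + 11/5·37/20 + 14/5·6/5 = 1/2 ✓
b·c²: 99/25·49/16 + 11/5·1369/400 + 14/5·36/25 = 23689/1000 ≠ 1/3 ⇒ order 2.
b·Ac: 11/5·(-91/20) + 14/5·239/200 = -833/125 ≠ 1/6

2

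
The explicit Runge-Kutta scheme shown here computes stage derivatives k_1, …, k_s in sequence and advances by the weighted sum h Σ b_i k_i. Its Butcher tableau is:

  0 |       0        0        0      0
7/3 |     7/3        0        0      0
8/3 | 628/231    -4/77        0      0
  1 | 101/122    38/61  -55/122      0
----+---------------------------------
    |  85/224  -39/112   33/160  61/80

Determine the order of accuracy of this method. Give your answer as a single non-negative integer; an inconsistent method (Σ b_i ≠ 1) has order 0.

b = (85/224, -39/112, 33/160, 61/80)
c = (0, 7/3, 8/3, 1)
Ac = (0, 0, -4/33, 46/183)
Σ b_i: 85/224·1 + (-39/112)·1 + 33/160·1 + 61/80·1 = 1 ✓
b·c: (-39/112)·7/3 + 33/160·8/3 + 61/80·1 = 1/2 ✓
b·c²: (-39/112)·49/9 + 33/160·64/9 + 61/80·1 = 1/3 ✓
b·Ac: 33/160·(-4/33) + 61/80·46/183 = 1/6 ✓
b·c³: (-39/112)·343/27 + 33/160·512/27 + 61/80·1 = 1/4 ✓
b·(c∘Ac): 33/160·(-32/99) + 61/80·46/183 = 1/8 ✓
b·Ac²: 33/160·(-28/99) + 61/80·34/183 = 1/12 ✓
b·A²c: 61/80·10/183 = 1/24 ✓; 4 stages ⇒ order 4.

4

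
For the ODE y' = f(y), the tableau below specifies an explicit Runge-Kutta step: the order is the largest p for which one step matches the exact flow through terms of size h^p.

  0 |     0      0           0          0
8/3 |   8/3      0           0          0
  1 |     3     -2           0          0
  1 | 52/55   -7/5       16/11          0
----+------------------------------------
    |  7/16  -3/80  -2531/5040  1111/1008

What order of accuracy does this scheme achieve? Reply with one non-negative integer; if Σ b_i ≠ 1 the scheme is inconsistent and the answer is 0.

b = (7/16, -3/80, -2531/5040, 1111/1008)
c = (0, 8/3, 1, 1)
Ac = (0, 0, -16/3, -376/165)
Σ b_i: 7/16·1 + (-3/80)·1 + (-2531/5040)·1 + 1111/1008·1 = 1 ✓
b·c: (-3/80)·8/3 + (-2531/5040)·1 + 1111/1008·1 = 1/2 ✓
b·c²: (-3/80)·64/9 + (-2531/5040)·1 + 1111/1008·1 = 1/3 ✓
b·Ac: (-2531/5040)·(-16/3) + 1111/1008·(-376/165) = 1/6 ✓
b·c³: (-3/80)·512/27 + (-2531/5040)·1 + 1111/1008·1 = -1/9 ≠ 1/4 ⇒ order 3.
b·(c∘Ac): (-2531/5040)·(-16/3) + 1111/1008·(-376/165) = 1/6 ≠ 1/8
b·Ac²: (-2531/5040)·(-128/9) + 1111/1008·(-4208/495) = -421/189 ≠ 1/12
b·A²c: 1111/1008·(-256/33) = -1616/189 ≠ 1/24

3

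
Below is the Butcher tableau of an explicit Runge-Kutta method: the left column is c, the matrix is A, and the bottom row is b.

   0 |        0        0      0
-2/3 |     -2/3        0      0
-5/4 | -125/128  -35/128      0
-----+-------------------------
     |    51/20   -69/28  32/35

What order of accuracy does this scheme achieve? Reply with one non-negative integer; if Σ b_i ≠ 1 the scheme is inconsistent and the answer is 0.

b = (51/20, -69/28, 32/35)
c = (0, -2/3, -5/4)
Ac = (0, 0, 35/192)
Σ b_i: 51/20·1 + (-69/28)·1 + 32/35·1 = 1 ✓
b·c: (-69/28)·(-2/3) + 32/35·(-5/4) = 1/2 ✓
b·c²: (-69/28)·4/9 + 32/35·25/16 = 1/3 ✓
b·Ac: 32/35·35/192 = 1/6 ✓; 3 stages ⇒ order 3.

3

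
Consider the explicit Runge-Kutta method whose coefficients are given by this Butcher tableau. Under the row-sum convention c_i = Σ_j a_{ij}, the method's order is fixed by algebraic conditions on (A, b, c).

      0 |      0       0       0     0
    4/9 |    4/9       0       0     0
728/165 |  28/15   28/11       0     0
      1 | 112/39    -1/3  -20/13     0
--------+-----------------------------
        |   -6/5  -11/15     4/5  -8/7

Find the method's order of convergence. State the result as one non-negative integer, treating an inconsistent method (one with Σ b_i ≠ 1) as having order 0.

b = (-6/5, -11/15, 4/5, -8/7)
c = (0, 4/9, 728/165, 1)
Ac = (0, 0, 112/99, -2060/297)
Σ b_i: (-6/5)·1 + (-11/15)·1 + 4/5·1 + (-8/7)·1 = -239/105 ≠ 1 ⇒ order 0.

0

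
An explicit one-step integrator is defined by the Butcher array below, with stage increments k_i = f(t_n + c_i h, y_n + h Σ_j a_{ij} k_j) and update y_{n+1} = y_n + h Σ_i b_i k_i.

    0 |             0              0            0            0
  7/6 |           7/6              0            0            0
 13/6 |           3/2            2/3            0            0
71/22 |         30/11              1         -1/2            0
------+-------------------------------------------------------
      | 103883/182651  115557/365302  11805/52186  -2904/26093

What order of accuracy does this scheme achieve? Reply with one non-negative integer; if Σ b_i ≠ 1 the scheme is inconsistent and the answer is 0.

3

b = (103883/182651, 115557/365302, 11805/52186, -2904/26093)
c = (0, 7/6, 13/6, 71/22)
Ac = (0, 0, 7/9, 1/12)
Σ b_i: 103883/182651·1 + 115557/365302·1 + 11805/52186·1 + (-2904/26093)·1 = 1 ✓
b·c: 115557/365302·7/6 + 11805/52186·13/6 + (-2904/26093)·71/22 = 1/2 ✓
b·c²: 115557/365302·49/36 + 11805/52186·169/36 + (-2904/26093)·5041/484 = 1/3 ✓
b·Ac: 11805/52186·7/9 + (-2904/26093)·1/12 = 1/6 ✓
b·c³: 115557/365302·343/216 + 11805/52186·2197/216 + (-2904/26093)·357911/10648 = -19379333/20665656 ≠ 1/4 ⇒ order 3.
b·(c∘Ac): 11805/52186·91/54 + (-2904/26093)·71/264 = 329969/939348 ≠ 1/8
b·Ac²: 11805/52186·49/54 + (-2904/26093)·(-71/72) = 295907/939348 ≠ 1/12
b·A²c: (-2904/26093)·(-7/18) = 3388/78279 ≠ 1/24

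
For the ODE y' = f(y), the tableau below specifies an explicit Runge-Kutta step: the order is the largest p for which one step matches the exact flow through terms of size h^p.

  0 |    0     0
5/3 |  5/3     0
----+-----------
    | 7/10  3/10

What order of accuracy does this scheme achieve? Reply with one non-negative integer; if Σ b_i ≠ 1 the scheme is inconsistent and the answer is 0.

b = (7/10, 3/10)
c = (0, 5/3)
Σ b_i: 7/10·1 + 3/10·1 = 1 ✓
b·c: 3/10·5/3 = 1/2 ✓; 2 stages ⇒ order 2.

2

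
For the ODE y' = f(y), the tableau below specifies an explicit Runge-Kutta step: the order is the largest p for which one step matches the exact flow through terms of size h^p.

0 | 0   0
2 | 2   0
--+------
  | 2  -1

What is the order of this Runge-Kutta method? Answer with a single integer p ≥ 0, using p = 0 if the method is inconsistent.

b = (2, -1)
c = (0, 2)
Σ b_i: 2·1 + (-1)·1 = 1 ✓
b·c: (-1)·2 = -2 ≠ 1/2 ⇒ order 1.

1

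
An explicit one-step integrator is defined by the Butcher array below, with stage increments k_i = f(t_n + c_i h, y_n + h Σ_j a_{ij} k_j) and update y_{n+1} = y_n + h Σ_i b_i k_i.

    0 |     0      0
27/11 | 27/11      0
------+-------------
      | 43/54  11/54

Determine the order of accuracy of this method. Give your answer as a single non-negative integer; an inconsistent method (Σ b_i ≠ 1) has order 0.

b = (43/54, 11/54)
c = (0, 27/11)
Σ b_i: 43/54·1 + 11/54·1 = 1 ✓
b·c: 11/54·27/11 = 1/2 ✓; 2 stages ⇒ order 2.

2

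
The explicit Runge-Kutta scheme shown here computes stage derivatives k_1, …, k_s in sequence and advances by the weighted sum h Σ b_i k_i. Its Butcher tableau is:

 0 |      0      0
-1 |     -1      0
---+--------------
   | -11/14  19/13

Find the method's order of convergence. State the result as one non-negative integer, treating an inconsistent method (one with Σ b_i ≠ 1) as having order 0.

b = (-11/14, 19/13)
c = (0, -1)
Σ b_i: (-11/14)·1 + 19/13·1 = 123/182 ≠ 1 ⇒ order 0.

0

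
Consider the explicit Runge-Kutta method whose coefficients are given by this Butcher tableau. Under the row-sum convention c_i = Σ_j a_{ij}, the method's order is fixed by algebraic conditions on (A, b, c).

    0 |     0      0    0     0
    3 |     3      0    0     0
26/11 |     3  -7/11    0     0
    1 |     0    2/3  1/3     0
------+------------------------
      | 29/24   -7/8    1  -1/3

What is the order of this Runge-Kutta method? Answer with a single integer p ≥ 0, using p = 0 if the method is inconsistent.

1

b = (29/24, -7/8, 1, -1/3)
c = (0, 3, 26/11, 1)
Ac = (0, 0, -21/11, 92/33)
Σ b_i: 29/24·1 + (-7/8)·1 + 1·1 + (-1/3)·1 = 1 ✓
b·c: (-7/8)·3 + 1·26/11 + (-1/3)·1 = -157/264 ≠ 1/2 ⇒ order 1.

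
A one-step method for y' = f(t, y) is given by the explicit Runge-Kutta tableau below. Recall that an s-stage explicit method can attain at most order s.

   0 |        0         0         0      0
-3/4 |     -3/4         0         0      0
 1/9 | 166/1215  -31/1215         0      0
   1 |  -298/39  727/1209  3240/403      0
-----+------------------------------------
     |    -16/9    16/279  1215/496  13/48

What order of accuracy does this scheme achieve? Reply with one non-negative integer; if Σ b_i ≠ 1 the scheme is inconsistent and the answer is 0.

b = (-16/9, 16/279, 1215/496, 13/48)
c = (0, -3/4, 1/9, 1)
Ac = (0, 0, 31/1620, 23/52)
Σ b_i: (-16/9)·1 + 16/279·1 + 1215/496·1 + 13/48·1 = 1 ✓
b·c: 16/279·(-3/4) + 1215/496·1/9 + 13/48·1 = 1/2 ✓
b·c²: 16/279·9/16 + 1215/496·1/81 + 13/48·1 = 1/3 ✓
b·Ac: 1215/496·31/1620 + 13/48·23/52 = 1/6 ✓
b·c³: 16/279·(-27/64) + 1215/496·1/729 + 13/48·1 = 1/4 ✓
b·(c∘Ac): 1215/496·31/14580 + 13/48·23/52 = 1/8 ✓
b·Ac²: 1215/496·(-31/2160) + 13/48·7/16 = 1/12 ✓
b·A²c: 13/48·2/13 = 1/24 ✓; 4 stages ⇒ order 4.

4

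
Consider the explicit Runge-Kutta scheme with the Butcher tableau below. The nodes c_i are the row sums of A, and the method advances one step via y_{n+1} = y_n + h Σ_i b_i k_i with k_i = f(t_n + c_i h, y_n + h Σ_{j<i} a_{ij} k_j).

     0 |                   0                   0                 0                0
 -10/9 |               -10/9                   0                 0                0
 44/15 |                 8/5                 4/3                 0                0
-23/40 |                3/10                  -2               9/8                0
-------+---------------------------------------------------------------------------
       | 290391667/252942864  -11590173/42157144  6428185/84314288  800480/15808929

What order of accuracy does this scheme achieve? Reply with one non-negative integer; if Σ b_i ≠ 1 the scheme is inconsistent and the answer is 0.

3

b = (290391667/252942864, -11590173/42157144, 6428185/84314288, 800480/15808929)
c = (0, -10/9, 44/15, -23/40)
Ac = (0, 0, -40/27, 497/90)
Σ b_i: 290391667/252942864·1 + (-11590173/42157144)·1 + 6428185/84314288·1 + 800480/15808929·1 = 1 ✓
b·c: (-11590173/42157144)·(-10/9) + 6428185/84314288·44/15 + 800480/15808929·(-23/40) = 1/2 ✓
b·c²: (-11590173/42157144)·100/81 + 6428185/84314288·1936/225 + 800480/15808929·529/1600 = 1/3 ✓
b·Ac: 6428185/84314288·(-40/27) + 800480/15808929·497/90 = 1/6 ✓
b·c³: (-11590173/42157144)·(-1000/729) + 6428185/84314288·85184/3375 + 800480/15808929·(-12167/64000) = 391293426097/170736433200 ≠ 1/4 ⇒ order 3.
b·(c∘Ac): 6428185/84314288·(-352/81) + 800480/15808929·(-11431/3600) = -1050236108/2134205415 ≠ 1/8
b·Ac²: 6428185/84314288·400/243 + 800480/15808929·14602/2025 = 349027213/711401805 ≠ 1/12
b·A²c: 800480/15808929·(-5/3) = -4002400/47426787 ≠ 1/24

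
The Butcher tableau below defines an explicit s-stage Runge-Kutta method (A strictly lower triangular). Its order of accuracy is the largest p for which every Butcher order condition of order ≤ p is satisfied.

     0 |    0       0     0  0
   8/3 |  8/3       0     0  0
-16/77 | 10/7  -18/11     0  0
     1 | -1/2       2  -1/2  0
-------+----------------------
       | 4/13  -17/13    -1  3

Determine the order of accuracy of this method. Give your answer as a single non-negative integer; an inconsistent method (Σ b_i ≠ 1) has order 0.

b = (4/13, -17/13, -1, 3)
c = (0, 8/3, -16/77, 1)
Ac = (0, 0, -48/11, 1256/231)
Σ b_i: 4/13·1 + (-17/13)·1 + (-1)·1 + 3·1 = 1 ✓
b·c: (-17/13)·8/3 + (-1)·(-16/77) + 3·1 = -839/3003 ≠ 1/2 ⇒ order 1.

1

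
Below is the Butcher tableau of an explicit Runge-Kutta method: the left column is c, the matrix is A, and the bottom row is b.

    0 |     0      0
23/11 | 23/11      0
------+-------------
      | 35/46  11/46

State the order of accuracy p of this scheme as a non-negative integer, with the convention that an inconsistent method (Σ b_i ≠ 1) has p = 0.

b = (35/46, 11/46)
c = (0, 23/11)
Σ b_i: 35/46·1 + 11/46·1 = 1 ✓
b·c: 11/46·23/11 = 1/2 ✓; 2 stages ⇒ order 2.

2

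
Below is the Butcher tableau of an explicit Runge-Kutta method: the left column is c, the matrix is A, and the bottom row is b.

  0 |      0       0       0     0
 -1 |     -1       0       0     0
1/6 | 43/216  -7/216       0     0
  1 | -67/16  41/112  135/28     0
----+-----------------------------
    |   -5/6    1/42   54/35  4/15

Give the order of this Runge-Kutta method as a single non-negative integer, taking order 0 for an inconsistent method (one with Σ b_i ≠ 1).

b = (-5/6, 1/42, 54/35, 4/15)
c = (0, -1, 1/6, 1)
Ac = (0, 0, 7/216, 7/16)
Σ b_i: (-5/6)·1 + 1/42·1 + 54/35·1 + 4/15·1 = 1 ✓
b·c: 1/42·(-1) + 54/35·1/6 + 4/15·1 = 1/2 ✓
b·c²: 1/42·1 + 54/35·1/36 + 4/15·1 = 1/3 ✓
b·Ac: 54/35·7/216 + 4/15·7/16 = 1/6 ✓
b·c³: 1/42·(-1) + 54/35·1/216 + 4/15·1 = 1/4 ✓
b·(c∘Ac): 54/35·7/1296 + 4/15·7/16 = 1/8 ✓
b·Ac²: 54/35·(-7/216) + 4/15·1/2 = 1/12 ✓
b·A²c: 4/15·5/32 = 1/24 ✓; 4 stages ⇒ order 4.

4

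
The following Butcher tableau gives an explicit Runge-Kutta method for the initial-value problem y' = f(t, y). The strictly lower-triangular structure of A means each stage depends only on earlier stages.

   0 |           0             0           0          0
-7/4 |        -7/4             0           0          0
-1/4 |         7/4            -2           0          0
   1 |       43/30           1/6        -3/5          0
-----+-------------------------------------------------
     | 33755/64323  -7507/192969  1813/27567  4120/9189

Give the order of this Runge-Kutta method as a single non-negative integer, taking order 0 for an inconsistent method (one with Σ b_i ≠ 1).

3

b = (33755/64323, -7507/192969, 1813/27567, 4120/9189)
c = (0, -7/4, -1/4, 1)
Ac = (0, 0, 7/2, -17/120)
Σ b_i: 33755/64323·1 + (-7507/192969)·1 + 1813/27567·1 + 4120/9189·1 = 1 ✓
b·c: (-7507/192969)·(-7/4) + 1813/27567·(-1/4) + 4120/9189·1 = 1/2 ✓
b·c²: (-7507/192969)·49/16 + 1813/27567·1/16 + 4120/9189·1 = 1/3 ✓
b·Ac: 1813/27567·7/2 + 4120/9189·(-17/120) = 1/6 ✓
b·c³: (-7507/192969)·(-343/64) + 1813/27567·(-1/64) + 4120/9189·1 = 192845/294048 ≠ 1/4 ⇒ order 3.
b·(c∘Ac): 1813/27567·(-7/8) + 4120/9189·(-17/120) = -26699/220536 ≠ 1/8
b·Ac²: 1813/27567·(-49/8) + 4120/9189·227/480 = -4675/24504 ≠ 1/12
b·A²c: 4120/9189·(-21/10) = -2884/3063 ≠ 1/24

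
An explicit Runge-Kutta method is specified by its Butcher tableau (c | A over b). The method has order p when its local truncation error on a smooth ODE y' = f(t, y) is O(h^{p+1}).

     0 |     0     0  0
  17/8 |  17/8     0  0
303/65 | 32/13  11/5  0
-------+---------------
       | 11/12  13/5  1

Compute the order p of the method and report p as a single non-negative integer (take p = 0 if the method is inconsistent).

0

b = (11/12, 13/5, 1)
c = (0, 17/8, 303/65)
Ac = (0, 0, 187/40)
Σ b_i: 11/12·1 + 13/5·1 + 1·1 = 271/60 ≠ 1 ⇒ order 0.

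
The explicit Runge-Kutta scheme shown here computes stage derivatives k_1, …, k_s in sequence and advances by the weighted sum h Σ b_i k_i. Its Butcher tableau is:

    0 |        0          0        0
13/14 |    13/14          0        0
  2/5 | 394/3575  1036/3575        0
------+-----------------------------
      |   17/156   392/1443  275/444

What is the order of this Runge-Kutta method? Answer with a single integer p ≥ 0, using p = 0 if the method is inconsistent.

b = (17/156, 392/1443, 275/444)
c = (0, 13/14, 2/5)
Ac = (0, 0, 74/275)
Σ b_i: 17/156·1 + 392/1443·1 + 275/444·1 = 1 ✓
b·c: 392/1443·13/14 + 275/444·2/5 = 1/2 ✓
b·c²: 392/1443·169/196 + 275/444·4/25 = 1/3 ✓
b·Ac: 275/444·74/275 = 1/6 ✓; 3 stages ⇒ order 3.

3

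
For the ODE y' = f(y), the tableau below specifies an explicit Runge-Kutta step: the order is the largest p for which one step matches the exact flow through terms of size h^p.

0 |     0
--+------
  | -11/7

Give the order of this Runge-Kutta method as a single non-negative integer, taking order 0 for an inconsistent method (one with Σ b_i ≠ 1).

0

b = (-11/7)
c = (0)
Σ b_i: (-11/7)·1 = -11/7 ≠ 1 ⇒ order 0.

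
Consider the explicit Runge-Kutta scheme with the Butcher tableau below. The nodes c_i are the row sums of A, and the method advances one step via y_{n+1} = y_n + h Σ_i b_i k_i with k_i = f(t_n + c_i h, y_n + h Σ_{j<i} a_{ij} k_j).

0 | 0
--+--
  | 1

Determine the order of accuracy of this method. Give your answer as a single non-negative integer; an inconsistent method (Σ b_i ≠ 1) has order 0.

1

b = (1)
c = (0)
Σ b_i: 1·1 = 1 ✓; 1 stage ⇒ order 1.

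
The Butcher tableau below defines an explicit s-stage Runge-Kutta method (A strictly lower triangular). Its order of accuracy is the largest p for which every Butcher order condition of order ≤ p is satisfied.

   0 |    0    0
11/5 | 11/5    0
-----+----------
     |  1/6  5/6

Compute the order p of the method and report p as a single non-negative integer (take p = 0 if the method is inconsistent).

b = (1/6, 5/6)
c = (0, 11/5)
Σ b_i: 1/6·1 + 5/6·1 = 1 ✓
b·c: 5/6·11/5 = 11/6 ≠ 1/2 ⇒ order 1.

1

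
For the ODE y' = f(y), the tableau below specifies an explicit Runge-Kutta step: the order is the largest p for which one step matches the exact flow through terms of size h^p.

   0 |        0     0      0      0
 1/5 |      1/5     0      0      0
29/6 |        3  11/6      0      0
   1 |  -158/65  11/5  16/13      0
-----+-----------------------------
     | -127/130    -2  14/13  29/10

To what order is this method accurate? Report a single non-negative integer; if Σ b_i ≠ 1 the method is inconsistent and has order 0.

1

b = (-127/130, -2, 14/13, 29/10)
c = (0, 1/5, 29/6, 1)
Ac = (0, 0, 11/30, 6229/975)
Σ b_i: (-127/130)·1 + (-2)·1 + 14/13·1 + 29/10·1 = 1 ✓
b·c: (-2)·1/5 + 14/13·29/6 + 29/10·1 = 601/78 ≠ 1/2 ⇒ order 1.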